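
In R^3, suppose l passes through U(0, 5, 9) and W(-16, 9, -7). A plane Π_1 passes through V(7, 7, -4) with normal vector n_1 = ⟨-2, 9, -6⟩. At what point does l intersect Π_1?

(-8, 7, 1)

A direction vector for l is W − U = (-16, 4, -16).
Π_1: n_1·r = n_1·V gives -2x + 9y - 6z = 73.
Substitute r = (0, 5, 9) + t(-16, 4, -16) into the plane: -9 + 164t = 73, so t = 1/2.
Intersection: (0, 5, 9) + (1/2)·(-16, 4, -16) = (-8, 7, 1).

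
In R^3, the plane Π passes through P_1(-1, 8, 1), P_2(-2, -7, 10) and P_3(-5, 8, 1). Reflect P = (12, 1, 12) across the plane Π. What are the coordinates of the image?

(12, -5, 2)

P_1P_2 = (-1, -15, 9), P_1P_3 = (-4, 0, 0); a normal to Π is P_1P_2 × P_1P_3 = (0, -36, -60).
Using P_1: Π has equation -36y - 60z = -348.
λ = (n·P − d)/|n|² = (-756 − (-348))/4896 = -1/12.
Reflection = P − 2λn = (12, 1, 12) − (-1/6)·(0, -36, -60) = (12, -5, 2).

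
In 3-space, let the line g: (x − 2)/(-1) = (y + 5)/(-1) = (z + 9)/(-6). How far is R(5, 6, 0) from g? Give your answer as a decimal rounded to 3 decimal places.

9.451

g has direction (-1, -1, -6) through (2, -5, -9).
Taking (2, -5, -9) on g with direction v = (-1, -1, -6): w = R − (2, -5, -9) = (3, 11, 9), and w × v = (-57, 9, 8).
Distance = |w × v| / |v| = √3394 / √38 ≈ 9.451.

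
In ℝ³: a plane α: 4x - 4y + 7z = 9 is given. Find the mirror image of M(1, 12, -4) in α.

λ = (n·M − d)/|n|² = (-72 − 9)/81 = -1.
Reflection = M − 2λn = (1, 12, -4) − (-2)·(4, -4, 7) = (9, 4, 10).

(9, 4, 10)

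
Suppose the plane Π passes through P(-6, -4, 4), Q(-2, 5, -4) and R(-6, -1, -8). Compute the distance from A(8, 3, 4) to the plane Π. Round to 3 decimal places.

8.616

PQ = (4, 9, -8), PR = (0, 3, -12); a normal to Π is PQ × PR = (-84, 48, 12).
Using P: Π has equation -84x + 48y + 12z = 360.
n·A − d = (-84)·(8) + (48)·(3) + (12)·(4) − 360 = -840; |n| = √9504.
Distance = |-840| / √9504 = 840/√9504 ≈ 8.616.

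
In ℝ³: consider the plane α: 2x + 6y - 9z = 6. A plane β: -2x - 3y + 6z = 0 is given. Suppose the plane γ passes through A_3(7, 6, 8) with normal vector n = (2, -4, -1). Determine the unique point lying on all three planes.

(0, 4, 2)

γ: n·r = n·A_3 gives 2x - 4y - z = -18.
Solving the 3×3 linear system 2x + 6y - 9z = 6, -2x - 3y + 6z = 0, 2x - 4y - z = -18 (e.g. by elimination or Cramer's rule, determinant = -12) gives (0, 4, 2).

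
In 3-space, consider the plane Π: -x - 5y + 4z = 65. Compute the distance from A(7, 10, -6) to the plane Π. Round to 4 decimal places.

n·A − d = (-1)·(7) + (-5)·(10) + (4)·(-6) − 65 = -146; |n| = √42.
Distance = |-146| / √42 = 146/√42 ≈ 22.5283.

22.5283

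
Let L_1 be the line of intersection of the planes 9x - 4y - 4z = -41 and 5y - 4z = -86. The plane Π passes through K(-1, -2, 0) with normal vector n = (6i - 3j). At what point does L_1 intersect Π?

Direction of L_1: (9, -4, -4) × (0, 5, -4) = (36, 36, 45).
A point on L_1: solving the two plane equations with x = -1 gives (-1, -6, 14).
Π: n·r = n·K gives 6x - 3y = 0.
Substitute r = (-1, -6, 14) + t(36, 36, 45) into the plane: 12 + 108t = 0, so t = -1/9.
Intersection: (-1, -6, 14) + (-1/9)·(36, 36, 45) = (-5, -10, 9).

(-5, -10, 9)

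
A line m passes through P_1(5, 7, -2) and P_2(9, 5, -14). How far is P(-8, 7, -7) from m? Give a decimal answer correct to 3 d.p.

A direction vector for m is P_2 − P_1 = (4, -2, -12).
Taking (5, 7, -2) on m with direction v = (4, -2, -12): w = P − (5, 7, -2) = (-13, 0, -5), and w × v = (-10, -176, 26).
Distance = |w × v| / |v| = √31752 / √164 ≈ 13.914.

13.914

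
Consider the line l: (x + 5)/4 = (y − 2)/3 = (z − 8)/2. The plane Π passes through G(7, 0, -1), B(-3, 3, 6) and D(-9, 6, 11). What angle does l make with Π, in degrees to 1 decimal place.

l has direction (4, 3, 2) through (-5, 2, 8).
GB = (-10, 3, 7), GD = (-16, 6, 12); a normal to Π is GB × GD = (-6, 8, -12).
Using G: Π has equation -6x + 8y - 12z = -30.
sin θ = |n·v| / (|n||v|) = |-24| / (√244 · √29) = 0.28531.
θ ≈ 16.6°.

16.6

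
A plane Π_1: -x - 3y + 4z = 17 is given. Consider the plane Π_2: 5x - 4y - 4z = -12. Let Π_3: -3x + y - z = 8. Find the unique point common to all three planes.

(-4, -3, 1)

Solving the 3×3 linear system -x - 3y + 4z = 17, 5x - 4y - 4z = -12, -3x + y - z = 8 (e.g. by elimination or Cramer's rule, determinant = -87) gives (-4, -3, 1).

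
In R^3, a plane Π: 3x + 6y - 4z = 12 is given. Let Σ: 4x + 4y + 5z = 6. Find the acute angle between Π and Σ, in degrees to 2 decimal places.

74.26

cos θ = |n₁·n₂| / (|n₁||n₂|) = |16| / (√61 · √57).
θ = arccos(0.27134) ≈ 74.26°.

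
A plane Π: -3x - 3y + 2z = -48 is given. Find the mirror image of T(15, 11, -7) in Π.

λ = (n·T − d)/|n|² = (-92 − (-48))/22 = -2.
Reflection = T − 2λn = (15, 11, -7) − (-4)·(-3, -3, 2) = (3, -1, 1).

(3, -1, 1)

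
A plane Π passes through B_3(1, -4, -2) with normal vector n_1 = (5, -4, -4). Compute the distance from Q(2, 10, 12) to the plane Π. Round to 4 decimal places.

14.1725

Π: n_1·r = n_1·B_3 gives 5x - 4y - 4z = 29.
n·Q − d = (5)·(2) + (-4)·(10) + (-4)·(12) − 29 = -107; |n| = √57.
Distance = |-107| / √57 = 107/√57 ≈ 14.1725.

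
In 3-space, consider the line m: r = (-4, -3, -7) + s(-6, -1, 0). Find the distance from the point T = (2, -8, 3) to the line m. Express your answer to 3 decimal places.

Taking (-4, -3, -7) on m with direction v = (-6, -1, 0): w = T − (-4, -3, -7) = (6, -5, 10), and w × v = (10, -60, -36).
Distance = |w × v| / |v| = √4996 / √37 ≈ 11.620.

11.620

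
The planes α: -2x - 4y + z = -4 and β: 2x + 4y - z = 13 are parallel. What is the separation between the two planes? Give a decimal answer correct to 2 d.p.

Rescale β by 1/(-1): -2x - 4y + z = -13. Then distance = |-4 − (-13)| / √21 ≈ 1.96.

1.96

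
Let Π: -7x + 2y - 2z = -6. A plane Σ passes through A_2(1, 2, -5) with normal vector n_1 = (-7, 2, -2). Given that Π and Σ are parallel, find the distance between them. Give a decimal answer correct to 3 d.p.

Σ: n_1·r = n_1·A_2 gives -7x + 2y - 2z = 7.
Same normal n = (-7, 2, -2) with |n| = √57; distance = |-6 − 7| / |n| = 13/√57 ≈ 1.722.

1.722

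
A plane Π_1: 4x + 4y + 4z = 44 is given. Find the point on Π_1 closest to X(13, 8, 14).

(5, 0, 6)

Foot = X − λn with λ = (n·X − d)/|n|² = (140 − 44)/48 = 2.
Foot = (13, 8, 14) − 2·(4, 4, 4) = (5, 0, 6).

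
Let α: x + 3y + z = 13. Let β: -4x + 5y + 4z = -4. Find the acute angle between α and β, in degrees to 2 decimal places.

cos θ = |n₁·n₂| / (|n₁||n₂|) = |15| / (√11 · √57).
θ = arccos(0.59904) ≈ 53.20°.

53.20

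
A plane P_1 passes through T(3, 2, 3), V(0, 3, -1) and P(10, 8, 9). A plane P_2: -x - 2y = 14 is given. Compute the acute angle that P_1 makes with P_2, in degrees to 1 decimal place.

83.6

TV = (-3, 1, -4), TP = (7, 6, 6); a normal to P_1 is TV × TP = (30, -10, -25).
Using T: P_1 has equation 30x - 10y - 25z = -5.
cos θ = |n₁·n₂| / (|n₁||n₂|) = |-10| / (√1625 · √5).
θ = arccos(0.11094) ≈ 83.6°.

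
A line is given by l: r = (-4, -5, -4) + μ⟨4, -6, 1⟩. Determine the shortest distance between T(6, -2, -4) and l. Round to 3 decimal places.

Taking (-4, -5, -4) on l with direction v = (4, -6, 1): w = T − (-4, -5, -4) = (10, 3, 0), and w × v = (3, -10, -72).
Distance = |w × v| / |v| = √5293 / √53 ≈ 9.993.

9.993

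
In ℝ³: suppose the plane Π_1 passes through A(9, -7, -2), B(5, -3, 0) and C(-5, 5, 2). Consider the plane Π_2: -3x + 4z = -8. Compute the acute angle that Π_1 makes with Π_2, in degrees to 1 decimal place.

47.2

AB = (-4, 4, 2), AC = (-14, 12, 4); a normal to Π_1 is AB × AC = (-8, -12, 8).
Using A: Π_1 has equation -8x - 12y + 8z = -4.
cos θ = |n₁·n₂| / (|n₁||n₂|) = |56| / (√272 · √25).
θ = arccos(0.67910) ≈ 47.2°.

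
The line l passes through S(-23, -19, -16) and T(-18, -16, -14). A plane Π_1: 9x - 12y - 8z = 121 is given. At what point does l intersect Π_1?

A direction vector for l is T − S = (5, 3, 2).
Substitute r = (-23, -19, -16) + t(5, 3, 2) into the plane: 149 + (-7)t = 121, so t = 4.
Intersection: (-23, -19, -16) + 4·(5, 3, 2) = (-3, -7, -8).

(-3, -7, -8)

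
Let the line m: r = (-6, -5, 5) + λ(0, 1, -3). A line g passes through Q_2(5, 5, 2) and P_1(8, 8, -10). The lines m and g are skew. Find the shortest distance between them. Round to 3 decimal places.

A direction vector for g is P_1 − Q_2 = (3, 3, -12).
Common perpendicular direction n = (0, 1, -3) × (3, 3, -12) = (-3, -9, -3).
With w = (5, 5, 2) − (-6, -5, 5) = (11, 10, -3), w · n = -114.
Distance = |w · n| / |n| = |-114| / √99 ≈ 11.457.

11.457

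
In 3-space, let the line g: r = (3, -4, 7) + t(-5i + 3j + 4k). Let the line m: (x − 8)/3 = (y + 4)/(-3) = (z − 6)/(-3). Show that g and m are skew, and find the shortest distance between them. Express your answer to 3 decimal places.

m has direction (3, -3, -3) through (8, -4, 6).
Common perpendicular direction n = (-5, 3, 4) × (3, -3, -3) = (3, -3, 6).
With w = (8, -4, 6) − (3, -4, 7) = (5, 0, -1), w · n = 9.
Since n ≠ 0 the lines are not parallel, and w · n = 9 ≠ 0 so they do not intersect; hence they are skew.
Distance = |w · n| / |n| = |9| / √54 ≈ 1.225.

1.225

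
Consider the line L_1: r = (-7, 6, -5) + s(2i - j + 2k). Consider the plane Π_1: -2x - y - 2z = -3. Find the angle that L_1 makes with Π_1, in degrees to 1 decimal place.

sin θ = |n·v| / (|n||v|) = |-7| / (√9 · √9) = 0.77778.
θ ≈ 51.1°.

51.1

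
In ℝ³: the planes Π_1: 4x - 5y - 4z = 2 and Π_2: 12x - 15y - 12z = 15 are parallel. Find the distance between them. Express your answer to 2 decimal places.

Rescale Π_2 by 1/3: 4x - 5y - 4z = 5. Then distance = |2 − 5| / √57 ≈ 0.40.

0.40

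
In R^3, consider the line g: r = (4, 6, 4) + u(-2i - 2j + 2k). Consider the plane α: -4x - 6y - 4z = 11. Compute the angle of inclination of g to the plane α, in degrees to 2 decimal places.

sin θ = |n·v| / (|n||v|) = |12| / (√68 · √12) = 0.42008.
θ ≈ 24.84°.

24.84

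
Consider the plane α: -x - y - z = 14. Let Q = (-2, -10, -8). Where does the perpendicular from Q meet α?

(0, -8, -6)

Foot = Q − λn with λ = (n·Q − d)/|n|² = (20 − 14)/3 = 2.
Foot = (-2, -10, -8) − 2·(-1, -1, -1) = (0, -8, -6).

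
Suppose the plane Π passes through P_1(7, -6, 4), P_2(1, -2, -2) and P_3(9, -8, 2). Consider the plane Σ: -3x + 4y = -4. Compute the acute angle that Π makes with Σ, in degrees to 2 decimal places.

76.79

P_1P_2 = (-6, 4, -6), P_1P_3 = (2, -2, -2); a normal to Π is P_1P_2 × P_1P_3 = (-20, -24, 4).
Using P_1: Π has equation -20x - 24y + 4z = 20.
cos θ = |n₁·n₂| / (|n₁||n₂|) = |-36| / (√992 · √25).
θ = arccos(0.22860) ≈ 76.79°.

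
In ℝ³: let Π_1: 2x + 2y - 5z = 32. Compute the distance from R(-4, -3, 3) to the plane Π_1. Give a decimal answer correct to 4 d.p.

10.6187

n·R − d = (2)·(-4) + (2)·(-3) + (-5)·(3) − 32 = -61; |n| = √33.
Distance = |-61| / √33 = 61/√33 ≈ 10.6187.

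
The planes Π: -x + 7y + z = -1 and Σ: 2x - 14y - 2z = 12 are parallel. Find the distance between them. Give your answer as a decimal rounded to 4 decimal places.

Rescale Σ by 1/(-2): -x + 7y + z = -6. Then distance = |-1 − (-6)| / √51 ≈ 0.7001.

0.7001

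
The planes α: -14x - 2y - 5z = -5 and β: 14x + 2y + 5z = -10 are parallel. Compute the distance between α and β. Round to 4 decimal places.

1.0000

Rescale β by 1/(-1): -14x - 2y - 5z = 10. Then distance = |-5 − 10| / √225 ≈ 1.0000.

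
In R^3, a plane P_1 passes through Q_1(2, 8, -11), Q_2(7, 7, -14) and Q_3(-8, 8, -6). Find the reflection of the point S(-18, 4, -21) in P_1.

Q_1Q_2 = (5, -1, -3), Q_1Q_3 = (-10, 0, 5); a normal to P_1 is Q_1Q_2 × Q_1Q_3 = (-5, 5, -10).
Using Q_1: P_1 has equation -5x + 5y - 10z = 140.
λ = (n·S − d)/|n|² = (320 − 140)/150 = 6/5.
Reflection = S − 2λn = (-18, 4, -21) − (12/5)·(-5, 5, -10) = (-6, -8, 3).

(-6, -8, 3)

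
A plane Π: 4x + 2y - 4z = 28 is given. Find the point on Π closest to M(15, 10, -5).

Foot = M − λn with λ = (n·M − d)/|n|² = (100 − 28)/36 = 2.
Foot = (15, 10, -5) − 2·(4, 2, -4) = (7, 6, 3).

(7, 6, 3)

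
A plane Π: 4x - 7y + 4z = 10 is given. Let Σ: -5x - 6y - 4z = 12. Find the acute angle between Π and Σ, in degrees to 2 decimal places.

cos θ = |n₁·n₂| / (|n₁||n₂|) = |6| / (√81 · √77).
θ = arccos(0.07597) ≈ 85.64°.

85.64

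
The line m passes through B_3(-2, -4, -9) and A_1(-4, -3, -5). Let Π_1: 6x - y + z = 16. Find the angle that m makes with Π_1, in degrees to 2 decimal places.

18.58

A direction vector for m is A_1 − B_3 = (-2, 1, 4).
sin θ = |n·v| / (|n||v|) = |-9| / (√38 · √21) = 0.31860.
θ ≈ 18.58°.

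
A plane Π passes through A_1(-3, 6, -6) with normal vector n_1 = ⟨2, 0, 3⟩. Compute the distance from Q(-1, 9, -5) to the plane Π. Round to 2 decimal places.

1.94

Π: n_1·r = n_1·A_1 gives 2x + 3z = -24.
n·Q − d = (2)·(-1) + (0)·(9) + (3)·(-5) − (-24) = 7; |n| = √13.
Distance = |7| / √13 = 7/√13 ≈ 1.94.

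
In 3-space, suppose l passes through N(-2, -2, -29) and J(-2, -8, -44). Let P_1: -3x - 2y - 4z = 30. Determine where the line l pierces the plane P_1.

A direction vector for l is J − N = (0, -6, -15).
Substitute r = (-2, -2, -29) + t(0, -6, -15) into the plane: 126 + 72t = 30, so t = -4/3.
Intersection: (-2, -2, -29) + (-4/3)·(0, -6, -15) = (-2, 6, -9).

(-2, 6, -9)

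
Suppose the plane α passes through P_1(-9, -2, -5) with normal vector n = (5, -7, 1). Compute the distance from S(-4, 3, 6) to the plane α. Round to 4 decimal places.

α: n·r = n·P_1 gives 5x - 7y + z = -36.
n·S − d = (5)·(-4) + (-7)·(3) + (1)·(6) − (-36) = 1; |n| = √75.
Distance = |1| / √75 = 1/√75 ≈ 0.1155.

0.1155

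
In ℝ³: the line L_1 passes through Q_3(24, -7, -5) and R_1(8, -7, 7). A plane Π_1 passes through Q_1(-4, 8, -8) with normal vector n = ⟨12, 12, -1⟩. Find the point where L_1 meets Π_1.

A direction vector for L_1 is R_1 − Q_3 = (-16, 0, 12).
Π_1: n·r = n·Q_1 gives 12x + 12y - z = 56.
Substitute r = (24, -7, -5) + t(-16, 0, 12) into the plane: 209 + (-204)t = 56, so t = 3/4.
Intersection: (24, -7, -5) + (3/4)·(-16, 0, 12) = (12, -7, 4).

(12, -7, 4)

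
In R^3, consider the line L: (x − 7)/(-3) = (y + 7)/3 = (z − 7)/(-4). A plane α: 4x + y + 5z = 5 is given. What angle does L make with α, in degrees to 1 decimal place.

50.1

L has direction (-3, 3, -4) through (7, -7, 7).
sin θ = |n·v| / (|n||v|) = |-29| / (√42 · √34) = 0.76742.
θ ≈ 50.1°.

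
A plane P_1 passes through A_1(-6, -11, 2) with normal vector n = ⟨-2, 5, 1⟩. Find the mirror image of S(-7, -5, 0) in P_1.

P_1: n·r = n·A_1 gives -2x + 5y + z = -41.
λ = (n·S − d)/|n|² = (-11 − (-41))/30 = 1.
Reflection = S − 2λn = (-7, -5, 0) − 2·(-2, 5, 1) = (-3, -15, -2).

(-3, -15, -2)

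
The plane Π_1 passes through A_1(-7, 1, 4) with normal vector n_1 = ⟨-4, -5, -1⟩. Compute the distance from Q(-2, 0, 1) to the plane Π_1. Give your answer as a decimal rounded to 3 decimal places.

Π_1: n_1·r = n_1·A_1 gives -4x - 5y - z = 19.
n·Q − d = (-4)·(-2) + (-5)·(0) + (-1)·(1) − 19 = -12; |n| = √42.
Distance = |-12| / √42 = 12/√42 ≈ 1.852.

1.852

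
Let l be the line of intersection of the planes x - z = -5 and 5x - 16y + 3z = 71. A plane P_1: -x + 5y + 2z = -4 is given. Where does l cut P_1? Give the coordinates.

(1, -3, 6)

Direction of l: (1, 0, -1) × (5, -16, 3) = (-16, -8, -16).
A point on l: solving the two plane equations with x = 5 gives (5, -1, 10).
Substitute r = (5, -1, 10) + t(-16, -8, -16) into the plane: 10 + (-56)t = -4, so t = 1/4.
Intersection: (5, -1, 10) + (1/4)·(-16, -8, -16) = (1, -3, 6).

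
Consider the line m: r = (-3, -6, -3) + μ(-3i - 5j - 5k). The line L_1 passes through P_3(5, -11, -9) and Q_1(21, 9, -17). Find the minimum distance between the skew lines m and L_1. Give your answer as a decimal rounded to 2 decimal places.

A direction vector for L_1 is Q_1 − P_3 = (16, 20, -8).
Common perpendicular direction n = (-3, -5, -5) × (16, 20, -8) = (140, -104, 20).
With w = (5, -11, -9) − (-3, -6, -3) = (8, -5, -6), w · n = 1520.
Distance = |w · n| / |n| = |1520| / √30816 ≈ 8.66.

8.66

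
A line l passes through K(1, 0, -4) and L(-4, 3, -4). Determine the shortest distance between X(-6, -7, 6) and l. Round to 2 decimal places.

A direction vector for l is L − K = (-5, 3, 0).
Taking (1, 0, -4) on l with direction v = (-5, 3, 0): w = X − (1, 0, -4) = (-7, -7, 10), and w × v = (-30, -50, -56).
Distance = |w × v| / |v| = √6536 / √34 ≈ 13.86.

13.86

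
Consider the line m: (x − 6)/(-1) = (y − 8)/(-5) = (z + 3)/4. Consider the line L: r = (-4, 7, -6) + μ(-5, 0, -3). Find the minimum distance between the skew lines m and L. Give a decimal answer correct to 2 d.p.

1.40

m has direction (-1, -5, 4) through (6, 8, -3).
Common perpendicular direction n = (-1, -5, 4) × (-5, 0, -3) = (15, -23, -25).
With w = (-4, 7, -6) − (6, 8, -3) = (-10, -1, -3), w · n = -52.
Distance = |w · n| / |n| = |-52| / √1379 ≈ 1.40.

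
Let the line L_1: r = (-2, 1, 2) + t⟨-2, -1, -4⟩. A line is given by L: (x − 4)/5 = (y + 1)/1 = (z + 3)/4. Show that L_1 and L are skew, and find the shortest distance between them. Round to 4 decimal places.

0.7276

L has direction (5, 1, 4) through (4, -1, -3).
Common perpendicular direction n = (-2, -1, -4) × (5, 1, 4) = (0, -12, 3).
With w = (4, -1, -3) − (-2, 1, 2) = (6, -2, -5), w · n = 9.
Since n ≠ 0 the lines are not parallel, and w · n = 9 ≠ 0 so they do not intersect; hence they are skew.
Distance = |w · n| / |n| = |9| / √153 ≈ 0.7276.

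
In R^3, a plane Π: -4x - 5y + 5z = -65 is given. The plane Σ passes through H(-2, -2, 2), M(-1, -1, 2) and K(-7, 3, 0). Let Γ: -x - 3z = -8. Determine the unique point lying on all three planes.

HM = (1, 1, 0), HK = (-5, 5, -2); a normal to Σ is HM × HK = (-2, 2, 10).
Using H: Σ has equation -2x + 2y + 10z = 20.
Solving the 3×3 linear system -4x - 5y + 5z = -65, -2x + 2y + 10z = 20, -x - 3z = -8 (e.g. by elimination or Cramer's rule, determinant = 114) gives (5, 10, 1).

(5, 10, 1)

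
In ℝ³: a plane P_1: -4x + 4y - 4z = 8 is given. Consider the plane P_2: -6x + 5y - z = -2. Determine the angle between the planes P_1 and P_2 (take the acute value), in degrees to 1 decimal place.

cos θ = |n₁·n₂| / (|n₁||n₂|) = |48| / (√48 · √62).
θ = arccos(0.87988) ≈ 28.4°.

28.4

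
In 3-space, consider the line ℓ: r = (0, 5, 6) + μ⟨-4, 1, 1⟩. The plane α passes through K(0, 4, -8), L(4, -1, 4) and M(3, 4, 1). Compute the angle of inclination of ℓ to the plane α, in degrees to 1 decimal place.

75.7

KL = (4, -5, 12), KM = (3, 0, 9); a normal to α is KL × KM = (-45, 0, 15).
Using K: α has equation -45x + 15z = -120.
sin θ = |n·v| / (|n||v|) = |195| / (√2250 · √18) = 0.96896.
θ ≈ 75.7°.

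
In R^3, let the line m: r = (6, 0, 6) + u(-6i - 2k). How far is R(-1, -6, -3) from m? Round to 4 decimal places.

Taking (6, 0, 6) on m with direction v = (-6, 0, -2): w = R − (6, 0, 6) = (-7, -6, -9), and w × v = (12, 40, -36).
Distance = |w × v| / |v| = √3040 / √40 ≈ 8.7178.

8.7178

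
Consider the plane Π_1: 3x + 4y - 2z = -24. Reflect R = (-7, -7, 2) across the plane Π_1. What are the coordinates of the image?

(-1, 1, -2)

λ = (n·R − d)/|n|² = (-53 − (-24))/29 = -1.
Reflection = R − 2λn = (-7, -7, 2) − (-2)·(3, 4, -2) = (-1, 1, -2).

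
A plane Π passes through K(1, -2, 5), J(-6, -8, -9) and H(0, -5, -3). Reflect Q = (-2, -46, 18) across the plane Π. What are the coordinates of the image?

KJ = (-7, -6, -14), KH = (-1, -3, -8); a normal to Π is KJ × KH = (6, -42, 15).
Using K: Π has equation 6x - 42y + 15z = 165.
λ = (n·Q − d)/|n|² = (2190 − 165)/2025 = 1.
Reflection = Q − 2λn = (-2, -46, 18) − 2·(6, -42, 15) = (-14, 38, -12).

(-14, 38, -12)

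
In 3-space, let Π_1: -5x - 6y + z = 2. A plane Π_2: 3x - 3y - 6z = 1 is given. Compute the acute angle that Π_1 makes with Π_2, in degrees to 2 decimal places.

cos θ = |n₁·n₂| / (|n₁||n₂|) = |-3| / (√62 · √54).
θ = arccos(0.05185) ≈ 87.03°.

87.03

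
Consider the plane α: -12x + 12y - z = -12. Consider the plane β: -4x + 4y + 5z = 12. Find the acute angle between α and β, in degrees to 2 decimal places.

cos θ = |n₁·n₂| / (|n₁||n₂|) = |91| / (√289 · √57).
θ = arccos(0.70901) ≈ 44.85°.

44.85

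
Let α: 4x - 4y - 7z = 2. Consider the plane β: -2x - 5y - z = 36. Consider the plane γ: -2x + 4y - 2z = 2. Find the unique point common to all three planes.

Solving the 3×3 linear system 4x - 4y - 7z = 2, -2x - 5y - z = 36, -2x + 4y - 2z = 2 (e.g. by elimination or Cramer's rule, determinant = 190) gives (-7, -4, -2).

(-7, -4, -2)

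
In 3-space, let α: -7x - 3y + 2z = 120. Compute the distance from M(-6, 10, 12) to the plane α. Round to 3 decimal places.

10.668

n·M − d = (-7)·(-6) + (-3)·(10) + (2)·(12) − 120 = -84; |n| = √62.
Distance = |-84| / √62 = 84/√62 ≈ 10.668.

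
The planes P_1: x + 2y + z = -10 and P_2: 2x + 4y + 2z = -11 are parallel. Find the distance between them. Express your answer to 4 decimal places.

1.8371

Rescale P_2 by 1/2: x + 2y + z = -11/2. Then distance = |-10 − (-11/2)| / √6 ≈ 1.8371.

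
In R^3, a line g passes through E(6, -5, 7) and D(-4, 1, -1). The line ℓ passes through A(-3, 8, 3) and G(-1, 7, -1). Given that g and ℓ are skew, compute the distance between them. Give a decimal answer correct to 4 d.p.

6.6947

A direction vector for g is D − E = (-10, 6, -8).
A direction vector for ℓ is G − A = (2, -1, -4).
Common perpendicular direction n = (-10, 6, -8) × (2, -1, -4) = (-32, -56, -2).
With w = (-3, 8, 3) − (6, -5, 7) = (-9, 13, -4), w · n = -432.
Distance = |w · n| / |n| = |-432| / √4164 ≈ 6.6947.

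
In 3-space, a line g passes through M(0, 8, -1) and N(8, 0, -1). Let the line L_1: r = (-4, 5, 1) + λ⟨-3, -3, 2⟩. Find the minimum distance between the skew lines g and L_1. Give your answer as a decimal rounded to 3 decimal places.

0.302

A direction vector for g is N − M = (8, -8, 0).
Common perpendicular direction n = (8, -8, 0) × (-3, -3, 2) = (-16, -16, -48).
With w = (-4, 5, 1) − (0, 8, -1) = (-4, -3, 2), w · n = 16.
Distance = |w · n| / |n| = |16| / √2816 ≈ 0.302.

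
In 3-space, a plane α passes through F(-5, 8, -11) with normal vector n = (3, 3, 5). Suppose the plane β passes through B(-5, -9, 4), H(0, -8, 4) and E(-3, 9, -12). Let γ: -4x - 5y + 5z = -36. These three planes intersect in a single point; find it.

(-6, 4, -8)

α: n·r = n·F gives 3x + 3y + 5z = -46.
BH = (5, 1, 0), BE = (2, 18, -16); a normal to β is BH × BE = (-16, 80, 88).
Using B: β has equation -16x + 80y + 88z = -288.
Solving the 3×3 linear system 3x + 3y + 5z = -46, -16x + 80y + 88z = -288, -4x - 5y + 5z = -36 (e.g. by elimination or Cramer's rule, determinant = 3704) gives (-6, 4, -8).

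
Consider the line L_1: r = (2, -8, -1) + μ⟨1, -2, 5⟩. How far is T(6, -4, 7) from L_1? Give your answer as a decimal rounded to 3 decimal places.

Taking (2, -8, -1) on L_1 with direction v = (1, -2, 5): w = T − (2, -8, -1) = (4, 4, 8), and w × v = (36, -12, -12).
Distance = |w × v| / |v| = √1584 / √30 ≈ 7.266.

7.266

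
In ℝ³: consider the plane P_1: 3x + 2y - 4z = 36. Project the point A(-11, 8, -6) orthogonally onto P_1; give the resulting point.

(-8, 10, -10)

Foot = A − λn with λ = (n·A − d)/|n|² = (7 − 36)/29 = -1.
Foot = (-11, 8, -6) − (-1)·(3, 2, -4) = (-8, 10, -10).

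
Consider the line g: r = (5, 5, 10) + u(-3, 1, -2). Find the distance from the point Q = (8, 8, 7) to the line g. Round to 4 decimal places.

5.1962

Taking (5, 5, 10) on g with direction v = (-3, 1, -2): w = Q − (5, 5, 10) = (3, 3, -3), and w × v = (-3, 15, 12).
Distance = |w × v| / |v| = √378 / √14 ≈ 5.1962.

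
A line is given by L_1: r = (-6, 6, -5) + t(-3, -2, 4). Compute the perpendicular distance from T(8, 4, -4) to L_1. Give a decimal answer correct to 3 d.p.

Taking (-6, 6, -5) on L_1 with direction v = (-3, -2, 4): w = T − (-6, 6, -5) = (14, -2, 1), and w × v = (-6, -59, -34).
Distance = |w × v| / |v| = √4673 / √29 ≈ 12.694.

12.694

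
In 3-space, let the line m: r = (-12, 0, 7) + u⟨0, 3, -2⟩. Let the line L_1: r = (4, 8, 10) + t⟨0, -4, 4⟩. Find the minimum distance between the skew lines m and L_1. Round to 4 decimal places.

Common perpendicular direction n = (0, 3, -2) × (0, -4, 4) = (4, 0, 0).
With w = (4, 8, 10) − (-12, 0, 7) = (16, 8, 3), w · n = 64.
Distance = |w · n| / |n| = |64| / √16 ≈ 16.0000.

16.0000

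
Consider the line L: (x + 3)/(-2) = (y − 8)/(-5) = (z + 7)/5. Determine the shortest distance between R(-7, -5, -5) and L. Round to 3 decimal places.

7.837

L has direction (-2, -5, 5) through (-3, 8, -7).
Taking (-3, 8, -7) on L with direction v = (-2, -5, 5): w = R − (-3, 8, -7) = (-4, -13, 2), and w × v = (-55, 16, -6).
Distance = |w × v| / |v| = √3317 / √54 ≈ 7.837.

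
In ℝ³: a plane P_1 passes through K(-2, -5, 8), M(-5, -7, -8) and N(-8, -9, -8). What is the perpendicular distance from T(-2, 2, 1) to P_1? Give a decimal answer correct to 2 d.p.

KM = (-3, -2, -16), KN = (-6, -4, -16); a normal to P_1 is KM × KN = (-32, 48, 0).
Using K: P_1 has equation -32x + 48y = -176.
n·T − d = (-32)·(-2) + (48)·(2) + (0)·(1) − (-176) = 336; |n| = √3328.
Distance = |336| / √3328 = 336/√3328 ≈ 5.82.

5.82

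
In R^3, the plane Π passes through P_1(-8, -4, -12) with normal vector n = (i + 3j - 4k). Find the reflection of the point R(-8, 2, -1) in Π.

Π: n·r = n·P_1 gives x + 3y - 4z = 28.
λ = (n·R − d)/|n|² = (2 − 28)/26 = -1.
Reflection = R − 2λn = (-8, 2, -1) − (-2)·(1, 3, -4) = (-6, 8, -9).

(-6, 8, -9)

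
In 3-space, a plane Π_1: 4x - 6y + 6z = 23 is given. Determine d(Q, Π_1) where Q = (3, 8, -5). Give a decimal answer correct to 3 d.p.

n·Q − d = (4)·(3) + (-6)·(8) + (6)·(-5) − 23 = -89; |n| = √88.
Distance = |-89| / √88 = 89/√88 ≈ 9.487.

9.487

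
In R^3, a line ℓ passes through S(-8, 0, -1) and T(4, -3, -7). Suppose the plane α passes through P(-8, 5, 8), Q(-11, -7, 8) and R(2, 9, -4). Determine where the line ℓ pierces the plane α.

A direction vector for ℓ is T − S = (12, -3, -6).
PQ = (-3, -12, 0), PR = (10, 4, -12); a normal to α is PQ × PR = (144, -36, 108).
Using P: α has equation 144x - 36y + 108z = -468.
Substitute r = (-8, 0, -1) + t(12, -3, -6) into the plane: -1260 + 1188t = -468, so t = 2/3.
Intersection: (-8, 0, -1) + (2/3)·(12, -3, -6) = (0, -2, -5).

(0, -2, -5)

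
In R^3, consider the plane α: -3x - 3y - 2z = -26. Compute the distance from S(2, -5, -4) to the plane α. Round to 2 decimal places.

n·S − d = (-3)·(2) + (-3)·(-5) + (-2)·(-4) − (-26) = 43; |n| = √22.
Distance = |43| / √22 = 43/√22 ≈ 9.17.

9.17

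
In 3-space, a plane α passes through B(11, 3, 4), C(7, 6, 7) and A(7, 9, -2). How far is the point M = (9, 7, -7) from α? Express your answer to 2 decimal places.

BC = (-4, 3, 3), BA = (-4, 6, -6); a normal to α is BC × BA = (-36, -36, -12).
Using B: α has equation -36x - 36y - 12z = -552.
n·M − d = (-36)·(9) + (-36)·(7) + (-12)·(-7) − (-552) = 60; |n| = √2736.
Distance = |60| / √2736 = 60/√2736 ≈ 1.15.

1.15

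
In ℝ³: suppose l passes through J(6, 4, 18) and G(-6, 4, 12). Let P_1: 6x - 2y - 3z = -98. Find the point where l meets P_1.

(-10, 4, 10)

A direction vector for l is G − J = (-12, 0, -6).
Substitute r = (6, 4, 18) + t(-12, 0, -6) into the plane: -26 + (-54)t = -98, so t = 4/3.
Intersection: (6, 4, 18) + (4/3)·(-12, 0, -6) = (-10, 4, 10).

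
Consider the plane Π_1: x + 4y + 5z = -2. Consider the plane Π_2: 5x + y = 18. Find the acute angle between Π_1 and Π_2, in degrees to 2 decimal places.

cos θ = |n₁·n₂| / (|n₁||n₂|) = |9| / (√42 · √26).
θ = arccos(0.27235) ≈ 74.20°.

74.20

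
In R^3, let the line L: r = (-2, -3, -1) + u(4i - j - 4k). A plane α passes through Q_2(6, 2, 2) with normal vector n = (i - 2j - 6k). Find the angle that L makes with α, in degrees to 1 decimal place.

54.6

α: n·r = n·Q_2 gives x - 2y - 6z = -10.
sin θ = |n·v| / (|n||v|) = |30| / (√41 · √33) = 0.81559.
θ ≈ 54.6°.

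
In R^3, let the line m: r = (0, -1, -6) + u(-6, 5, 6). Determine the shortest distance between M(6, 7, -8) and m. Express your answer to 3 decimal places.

10.166

Taking (0, -1, -6) on m with direction v = (-6, 5, 6): w = M − (0, -1, -6) = (6, 8, -2), and w × v = (58, -24, 78).
Distance = |w × v| / |v| = √10024 / √97 ≈ 10.166.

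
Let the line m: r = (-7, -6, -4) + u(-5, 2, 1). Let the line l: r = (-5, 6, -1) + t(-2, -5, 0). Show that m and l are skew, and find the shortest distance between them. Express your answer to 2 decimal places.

Common perpendicular direction n = (-5, 2, 1) × (-2, -5, 0) = (5, -2, 29).
With w = (-5, 6, -1) − (-7, -6, -4) = (2, 12, 3), w · n = 73.
Since n ≠ 0 the lines are not parallel, and w · n = 73 ≠ 0 so they do not intersect; hence they are skew.
Distance = |w · n| / |n| = |73| / √870 ≈ 2.47.

2.47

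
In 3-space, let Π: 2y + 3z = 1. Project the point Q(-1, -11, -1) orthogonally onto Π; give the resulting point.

(-1, -7, 5)

Foot = Q − λn with λ = (n·Q − d)/|n|² = (-25 − 1)/13 = -2.
Foot = (-1, -11, -1) − (-2)·(0, 2, 3) = (-1, -7, 5).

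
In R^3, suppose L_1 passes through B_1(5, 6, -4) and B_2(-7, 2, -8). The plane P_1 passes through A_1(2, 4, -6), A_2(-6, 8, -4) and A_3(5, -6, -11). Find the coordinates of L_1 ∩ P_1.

A direction vector for L_1 is B_2 − B_1 = (-12, -4, -4).
A_1A_2 = (-8, 4, 2), A_1A_3 = (3, -10, -5); a normal to P_1 is A_1A_2 × A_1A_3 = (0, -34, 68).
Using A_1: P_1 has equation -34y + 68z = -544.
Substitute r = (5, 6, -4) + t(-12, -4, -4) into the plane: -476 + (-136)t = -544, so t = 1/2.
Intersection: (5, 6, -4) + (1/2)·(-12, -4, -4) = (-1, 4, -6).

(-1, 4, -6)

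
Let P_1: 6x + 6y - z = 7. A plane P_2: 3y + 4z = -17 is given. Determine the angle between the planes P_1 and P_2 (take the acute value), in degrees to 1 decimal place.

cos θ = |n₁·n₂| / (|n₁||n₂|) = |14| / (√73 · √25).
θ = arccos(0.32772) ≈ 70.9°.

70.9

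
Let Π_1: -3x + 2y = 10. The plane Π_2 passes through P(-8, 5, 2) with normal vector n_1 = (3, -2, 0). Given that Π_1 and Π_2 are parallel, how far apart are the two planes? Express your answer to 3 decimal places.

6.656

Π_2: n_1·r = n_1·P gives 3x - 2y = -34.
Rescale Π_2 by 1/(-1): -3x + 2y = 34. Then distance = |10 − 34| / √13 ≈ 6.656.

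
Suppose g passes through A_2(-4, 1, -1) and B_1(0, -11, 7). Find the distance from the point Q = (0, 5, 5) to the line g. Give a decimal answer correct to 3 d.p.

A direction vector for g is B_1 − A_2 = (4, -12, 8).
Taking (-4, 1, -1) on g with direction v = (4, -12, 8): w = Q − (-4, 1, -1) = (4, 4, 6), and w × v = (104, -8, -64).
Distance = |w × v| / |v| = √14976 / √224 ≈ 8.177.

8.177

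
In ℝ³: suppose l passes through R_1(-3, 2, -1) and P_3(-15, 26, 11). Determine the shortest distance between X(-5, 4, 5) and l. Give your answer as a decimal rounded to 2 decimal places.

4.47

A direction vector for l is P_3 − R_1 = (-12, 24, 12).
Taking (-3, 2, -1) on l with direction v = (-12, 24, 12): w = X − (-3, 2, -1) = (-2, 2, 6), and w × v = (-120, -48, -24).
Distance = |w × v| / |v| = √17280 / √864 ≈ 4.47.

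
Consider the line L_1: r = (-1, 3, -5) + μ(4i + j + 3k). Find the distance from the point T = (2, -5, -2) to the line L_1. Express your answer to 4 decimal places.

Taking (-1, 3, -5) on L_1 with direction v = (4, 1, 3): w = T − (-1, 3, -5) = (3, -8, 3), and w × v = (-27, 3, 35).
Distance = |w × v| / |v| = √1963 / √26 ≈ 8.6891.

8.6891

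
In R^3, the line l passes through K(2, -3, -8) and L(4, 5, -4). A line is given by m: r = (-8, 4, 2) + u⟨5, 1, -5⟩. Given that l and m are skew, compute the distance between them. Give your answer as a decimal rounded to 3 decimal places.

A direction vector for l is L − K = (2, 8, 4).
Common perpendicular direction n = (2, 8, 4) × (5, 1, -5) = (-44, 30, -38).
With w = (-8, 4, 2) − (2, -3, -8) = (-10, 7, 10), w · n = 270.
Distance = |w · n| / |n| = |270| / √4280 ≈ 4.127.

4.127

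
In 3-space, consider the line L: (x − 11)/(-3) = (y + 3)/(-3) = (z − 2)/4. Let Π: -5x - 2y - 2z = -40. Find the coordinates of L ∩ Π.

L has direction (-3, -3, 4) through (11, -3, 2).
Substitute r = (11, -3, 2) + t(-3, -3, 4) into the plane: -53 + 13t = -40, so t = 1.
Intersection: (11, -3, 2) + 1·(-3, -3, 4) = (8, -6, 6).

(8, -6, 6)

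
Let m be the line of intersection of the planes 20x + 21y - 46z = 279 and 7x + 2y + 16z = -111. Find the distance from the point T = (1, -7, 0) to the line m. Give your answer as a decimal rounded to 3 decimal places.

Direction of m: (20, 21, -46) × (7, 2, 16) = (428, -642, -107).
A point on m: solving the two plane equations with x = 1 gives (1, -3, -7).
Taking (1, -3, -7) on m with direction v = (428, -642, -107): w = T − (1, -3, -7) = (0, -4, 7), and w × v = (4922, 2996, 1712).
Distance = |w × v| / |v| = √36133044 / √606797 ≈ 7.717.

7.717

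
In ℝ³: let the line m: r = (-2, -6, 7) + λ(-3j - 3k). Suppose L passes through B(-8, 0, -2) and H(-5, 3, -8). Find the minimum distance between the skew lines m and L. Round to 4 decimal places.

A direction vector for L is H − B = (3, 3, -6).
Common perpendicular direction n = (0, -3, -3) × (3, 3, -6) = (27, -9, 9).
With w = (-8, 0, -2) − (-2, -6, 7) = (-6, 6, -9), w · n = -297.
Distance = |w · n| / |n| = |-297| / √891 ≈ 9.9499.

9.9499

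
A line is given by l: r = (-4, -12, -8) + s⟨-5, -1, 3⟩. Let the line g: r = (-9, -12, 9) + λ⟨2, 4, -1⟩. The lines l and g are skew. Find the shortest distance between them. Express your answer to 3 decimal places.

Common perpendicular direction n = (-5, -1, 3) × (2, 4, -1) = (-11, 1, -18).
With w = (-9, -12, 9) − (-4, -12, -8) = (-5, 0, 17), w · n = -251.
Distance = |w · n| / |n| = |-251| / √446 ≈ 11.885.

11.885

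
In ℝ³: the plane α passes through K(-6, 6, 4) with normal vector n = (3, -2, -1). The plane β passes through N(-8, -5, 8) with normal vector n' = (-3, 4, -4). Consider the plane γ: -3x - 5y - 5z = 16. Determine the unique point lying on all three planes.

α: n·r = n·K gives 3x - 2y - z = -34.
β: n'·r = n'·N gives -3x + 4y - 4z = -28.
Solving the 3×3 linear system 3x - 2y - z = -34, -3x + 4y - 4z = -28, -3x - 5y - 5z = 16 (e.g. by elimination or Cramer's rule, determinant = -141) gives (-12, -6, 10).

(-12, -6, 10)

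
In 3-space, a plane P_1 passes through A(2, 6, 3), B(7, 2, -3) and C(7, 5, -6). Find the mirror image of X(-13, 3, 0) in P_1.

(11, 15, 12)

AB = (5, -4, -6), AC = (5, -1, -9); a normal to P_1 is AB × AC = (30, 15, 15).
Using A: P_1 has equation 30x + 15y + 15z = 195.
λ = (n·X − d)/|n|² = (-345 − 195)/1350 = -2/5.
Reflection = X − 2λn = (-13, 3, 0) − (-4/5)·(30, 15, 15) = (11, 15, 12).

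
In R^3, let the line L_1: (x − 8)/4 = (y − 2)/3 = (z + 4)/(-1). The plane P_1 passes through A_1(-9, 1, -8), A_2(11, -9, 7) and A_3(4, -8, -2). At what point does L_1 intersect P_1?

L_1 has direction (4, 3, -1) through (8, 2, -4).
A_1A_2 = (20, -10, 15), A_1A_3 = (13, -9, 6); a normal to P_1 is A_1A_2 × A_1A_3 = (75, 75, -50).
Using A_1: P_1 has equation 75x + 75y - 50z = -200.
Substitute r = (8, 2, -4) + t(4, 3, -1) into the plane: 950 + 575t = -200, so t = -2.
Intersection: (8, 2, -4) + (-2)·(4, 3, -1) = (0, -4, -2).

(0, -4, -2)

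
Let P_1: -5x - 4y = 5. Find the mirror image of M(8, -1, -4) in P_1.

(-2, -9, -4)

λ = (n·M − d)/|n|² = (-36 − 5)/41 = -1.
Reflection = M − 2λn = (8, -1, -4) − (-2)·(-5, -4, 0) = (-2, -9, -4).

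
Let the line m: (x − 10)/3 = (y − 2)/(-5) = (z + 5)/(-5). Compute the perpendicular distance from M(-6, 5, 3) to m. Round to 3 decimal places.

12.214

m has direction (3, -5, -5) through (10, 2, -5).
Taking (10, 2, -5) on m with direction v = (3, -5, -5): w = M − (10, 2, -5) = (-16, 3, 8), and w × v = (25, -56, 71).
Distance = |w × v| / |v| = √8802 / √59 ≈ 12.214.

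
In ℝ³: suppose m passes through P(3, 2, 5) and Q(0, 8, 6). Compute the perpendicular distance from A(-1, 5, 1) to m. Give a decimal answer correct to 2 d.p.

A direction vector for m is Q − P = (-3, 6, 1).
Taking (3, 2, 5) on m with direction v = (-3, 6, 1): w = A − (3, 2, 5) = (-4, 3, -4), and w × v = (27, 16, -15).
Distance = |w × v| / |v| = √1210 / √46 ≈ 5.13.

5.13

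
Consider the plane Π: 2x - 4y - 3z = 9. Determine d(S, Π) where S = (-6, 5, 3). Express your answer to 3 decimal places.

9.285

n·S − d = (2)·(-6) + (-4)·(5) + (-3)·(3) − 9 = -50; |n| = √29.
Distance = |-50| / √29 = 50/√29 ≈ 9.285.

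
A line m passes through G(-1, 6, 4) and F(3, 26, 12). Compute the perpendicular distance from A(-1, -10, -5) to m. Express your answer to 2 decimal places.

4.11

A direction vector for m is F − G = (4, 20, 8).
Taking (-1, 6, 4) on m with direction v = (4, 20, 8): w = A − (-1, 6, 4) = (0, -16, -9), and w × v = (52, -36, 64).
Distance = |w × v| / |v| = √8096 / √480 ≈ 4.11.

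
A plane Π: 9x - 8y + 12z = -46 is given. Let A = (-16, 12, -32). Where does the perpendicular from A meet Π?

Foot = A − λn with λ = (n·A − d)/|n|² = (-624 − (-46))/289 = -2.
Foot = (-16, 12, -32) − (-2)·(9, -8, 12) = (2, -4, -8).

(2, -4, -8)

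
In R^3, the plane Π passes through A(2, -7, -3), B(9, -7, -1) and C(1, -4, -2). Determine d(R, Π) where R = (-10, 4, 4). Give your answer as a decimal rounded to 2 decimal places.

5.08

AB = (7, 0, 2), AC = (-1, 3, 1); a normal to Π is AB × AC = (-6, -9, 21).
Using A: Π has equation -6x - 9y + 21z = -12.
n·R − d = (-6)·(-10) + (-9)·(4) + (21)·(4) − (-12) = 120; |n| = √558.
Distance = |120| / √558 = 120/√558 ≈ 5.08.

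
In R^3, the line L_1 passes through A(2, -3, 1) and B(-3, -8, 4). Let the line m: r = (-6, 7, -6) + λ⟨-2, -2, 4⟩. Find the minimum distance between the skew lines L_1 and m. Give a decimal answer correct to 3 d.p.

12.728

A direction vector for L_1 is B − A = (-5, -5, 3).
Common perpendicular direction n = (-5, -5, 3) × (-2, -2, 4) = (-14, 14, 0).
With w = (-6, 7, -6) − (2, -3, 1) = (-8, 10, -7), w · n = 252.
Distance = |w · n| / |n| = |252| / √392 ≈ 12.728.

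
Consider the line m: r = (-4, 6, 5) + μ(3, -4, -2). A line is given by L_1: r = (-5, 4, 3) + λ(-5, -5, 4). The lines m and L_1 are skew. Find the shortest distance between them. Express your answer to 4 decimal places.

Common perpendicular direction n = (3, -4, -2) × (-5, -5, 4) = (-26, -2, -35).
With w = (-5, 4, 3) − (-4, 6, 5) = (-1, -2, -2), w · n = 100.
Distance = |w · n| / |n| = |100| / √1905 ≈ 2.2911.

2.2911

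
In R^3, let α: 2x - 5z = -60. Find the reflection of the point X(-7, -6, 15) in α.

λ = (n·X − d)/|n|² = (-89 − (-60))/29 = -1.
Reflection = X − 2λn = (-7, -6, 15) − (-2)·(2, 0, -5) = (-3, -6, 5).

(-3, -6, 5)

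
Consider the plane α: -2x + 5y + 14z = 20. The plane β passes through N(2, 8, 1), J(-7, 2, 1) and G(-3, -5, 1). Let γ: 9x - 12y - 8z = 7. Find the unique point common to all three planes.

NJ = (-9, -6, 0), NG = (-5, -13, 0); a normal to β is NJ × NG = (0, 0, 87).
Using N: β has equation 87z = 87.
Solving the 3×3 linear system -2x + 5y + 14z = 20, 87z = 87, 9x - 12y - 8z = 7 (e.g. by elimination or Cramer's rule, determinant = 1827) gives (7, 4, 1).

(7, 4, 1)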